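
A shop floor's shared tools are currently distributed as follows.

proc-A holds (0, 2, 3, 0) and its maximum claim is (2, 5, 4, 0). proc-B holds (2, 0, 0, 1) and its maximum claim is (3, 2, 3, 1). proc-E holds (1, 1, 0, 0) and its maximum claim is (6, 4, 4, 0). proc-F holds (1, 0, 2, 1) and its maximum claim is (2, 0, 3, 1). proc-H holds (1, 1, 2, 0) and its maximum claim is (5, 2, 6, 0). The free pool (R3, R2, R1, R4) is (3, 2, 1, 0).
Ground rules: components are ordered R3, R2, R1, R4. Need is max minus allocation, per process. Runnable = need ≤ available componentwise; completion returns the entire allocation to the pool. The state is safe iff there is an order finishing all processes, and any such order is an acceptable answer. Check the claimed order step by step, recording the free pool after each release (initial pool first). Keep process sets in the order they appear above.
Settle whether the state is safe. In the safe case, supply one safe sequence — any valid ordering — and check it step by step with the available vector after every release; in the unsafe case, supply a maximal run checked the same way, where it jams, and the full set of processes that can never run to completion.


UNSAFE.
Key observation: after proc-F, proc-B the pool peaks at (6, 2, 3, 2), and each blocked process is short somewhere: proc-A on R2; proc-E on R2, R1; proc-H on R1.
The run proc-F, proc-B cannot be extended any further. Walking it through:
  pool = (3, 2, 1, 0)
  proc-F needs (1, 0, 1, 0) <= (3, 2, 1, 0) -> finishes; pool += (1, 0, 2, 1) = (4, 2, 3, 1)
  proc-B needs (1, 2, 3, 0) <= (4, 2, 3, 1) -> finishes; pool += (2, 0, 0, 1) = (6, 2, 3, 2)
  proc-A cannot run: need (2, 3, 1, 0) vs free (6, 2, 3, 2) (insufficient R2)
  proc-E cannot run: need (5, 3, 4, 0) vs free (6, 2, 3, 2) (insufficient R2 and R1)
  proc-H cannot run: need (4, 1, 4, 0) vs free (6, 2, 3, 2) (insufficient R1)
Never able to finish: proc-A, proc-E and proc-H.


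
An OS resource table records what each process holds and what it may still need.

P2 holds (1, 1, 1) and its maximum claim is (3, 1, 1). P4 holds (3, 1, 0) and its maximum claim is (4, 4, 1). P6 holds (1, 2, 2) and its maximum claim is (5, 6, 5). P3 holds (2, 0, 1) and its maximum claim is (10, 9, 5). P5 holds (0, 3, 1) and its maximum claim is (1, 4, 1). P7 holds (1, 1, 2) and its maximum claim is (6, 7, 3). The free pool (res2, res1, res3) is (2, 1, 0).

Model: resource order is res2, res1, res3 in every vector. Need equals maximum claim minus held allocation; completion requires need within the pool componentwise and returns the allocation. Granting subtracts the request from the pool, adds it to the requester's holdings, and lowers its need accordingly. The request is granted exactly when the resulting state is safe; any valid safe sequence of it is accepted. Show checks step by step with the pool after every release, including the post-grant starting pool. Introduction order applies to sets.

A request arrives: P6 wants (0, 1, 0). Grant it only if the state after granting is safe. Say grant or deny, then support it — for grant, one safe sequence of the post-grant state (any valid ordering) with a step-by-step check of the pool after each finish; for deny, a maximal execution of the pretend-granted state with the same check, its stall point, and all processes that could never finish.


DENY — the pretend-granted state is unsafe.
Key observation: after P2, P5, P4 the pool peaks at (6, 5, 2), and each blocked process is short somewhere: P6 on res3; P3 on res2, res1, res3; P7 on res1.
After a pretend grant, a maximal execution: P2, P5, P4 — then nothing else fits. Verifying each step:
  pool = (2, 0, 0)
  run P2 (needs (2, 0, 0), free (2, 0, 0)); after release of (1, 1, 1) the pool is (3, 1, 1)
  run P5 (needs (1, 1, 0), free (3, 1, 1)); after release of (0, 3, 1) the pool is (3, 4, 2)
  run P4 (needs (1, 3, 1), free (3, 4, 2)); after release of (3, 1, 0) the pool is (6, 5, 2)
  blocked: P6 wants (4, 3, 3), pool (6, 5, 2) — not enough res3
  blocked: P3 wants (8, 9, 4), pool (6, 5, 2) — not enough res2, res1 and res3
  blocked: P7 wants (5, 6, 1), pool (6, 5, 2) — not enough res1
Post-grant, the permanently blocked set is P6, P3 and P7.


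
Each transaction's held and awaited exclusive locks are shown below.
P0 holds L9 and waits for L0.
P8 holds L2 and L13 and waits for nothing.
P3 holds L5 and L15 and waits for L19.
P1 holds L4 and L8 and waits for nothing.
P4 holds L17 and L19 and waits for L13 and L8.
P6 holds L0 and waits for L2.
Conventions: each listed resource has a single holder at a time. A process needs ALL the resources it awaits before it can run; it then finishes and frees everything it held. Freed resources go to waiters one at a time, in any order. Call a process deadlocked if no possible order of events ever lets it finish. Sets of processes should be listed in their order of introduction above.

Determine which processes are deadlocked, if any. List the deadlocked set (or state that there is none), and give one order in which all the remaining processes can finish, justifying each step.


The deadlocked set is empty.
Key observation: all waits point, directly or indirectly, at processes that can finish, so nothing is permanently blocked.
A valid finishing order for the others: P8, P6, P0, P1, P4, P3.
Check, step by step:
  P8 waits on nothing -> runs at once and releases L2 and L13
  run P6 (all its waits — L2 — are resolved); releases L0
  run P0 (all its waits — L0 — are resolved); releases L9
  P1 waits on nothing -> runs at once and releases L4 and L8
  run P4 (all its waits — L13 and L8 — are resolved); releases L17 and L19
  run P3 (all its waits — L19 — are resolved); releases L5 and L15


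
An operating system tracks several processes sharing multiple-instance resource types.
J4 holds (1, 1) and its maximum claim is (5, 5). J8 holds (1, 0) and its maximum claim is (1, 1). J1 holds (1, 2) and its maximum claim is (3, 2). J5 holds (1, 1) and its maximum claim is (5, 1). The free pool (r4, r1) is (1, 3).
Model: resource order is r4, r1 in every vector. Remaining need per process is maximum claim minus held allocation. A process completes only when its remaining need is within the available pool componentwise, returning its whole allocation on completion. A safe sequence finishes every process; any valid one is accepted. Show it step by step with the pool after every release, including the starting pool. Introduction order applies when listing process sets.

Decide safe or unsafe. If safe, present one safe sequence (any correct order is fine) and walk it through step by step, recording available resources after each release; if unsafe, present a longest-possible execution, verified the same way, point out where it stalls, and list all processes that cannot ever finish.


UNSAFE — no complete ordering exists.
Key observation: J8, J1 can finish, but then (3, 5) is all there is, and the blocked group's r4 demands exceed it.
The run J8, J1 cannot be extended any further. Walking it through:
  pool = (1, 3)
  J8 needs (0, 1) <= (1, 3) -> finishes; pool += (1, 0) = (2, 3)
  J1 needs (2, 0) <= (2, 3) -> finishes; pool += (1, 2) = (3, 5)
  blocked: J4 wants (4, 4), pool (3, 5) — not enough r4
  blocked: J5 wants (4, 0), pool (3, 5) — not enough r4
Processes that can never finish: J4 and J5.


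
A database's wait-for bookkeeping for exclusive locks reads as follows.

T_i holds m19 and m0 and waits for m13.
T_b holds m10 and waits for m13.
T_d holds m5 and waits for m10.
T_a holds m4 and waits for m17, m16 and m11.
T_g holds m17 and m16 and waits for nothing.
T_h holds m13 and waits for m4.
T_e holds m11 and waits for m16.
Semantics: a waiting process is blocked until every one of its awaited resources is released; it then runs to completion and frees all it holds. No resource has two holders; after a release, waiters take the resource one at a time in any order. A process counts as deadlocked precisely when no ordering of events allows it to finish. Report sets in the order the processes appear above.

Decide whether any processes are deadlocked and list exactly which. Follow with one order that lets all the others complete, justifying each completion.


The deadlocked set is empty.
Key observation: although several processes wait, no cycle exists — each chain bottoms out at a free runner.
A valid finishing order for the others: T_g, T_e, T_a, T_h, T_b, T_d, T_i.
Verifying each step:
  T_g waits on nothing -> runs at once and releases m17 and m16
  T_e waits on m16 — all released -> runs and releases m11
  T_a waits on m17, m16 and m11 — all released -> runs and releases m4
  T_h waits on m4 — all released -> runs and releases m13
  T_b waits on m13 — all released -> runs and releases m10
  T_d waits on m10 — all released -> runs and releases m5
  T_i waits on m13 — all released -> runs and releases m19 and m0


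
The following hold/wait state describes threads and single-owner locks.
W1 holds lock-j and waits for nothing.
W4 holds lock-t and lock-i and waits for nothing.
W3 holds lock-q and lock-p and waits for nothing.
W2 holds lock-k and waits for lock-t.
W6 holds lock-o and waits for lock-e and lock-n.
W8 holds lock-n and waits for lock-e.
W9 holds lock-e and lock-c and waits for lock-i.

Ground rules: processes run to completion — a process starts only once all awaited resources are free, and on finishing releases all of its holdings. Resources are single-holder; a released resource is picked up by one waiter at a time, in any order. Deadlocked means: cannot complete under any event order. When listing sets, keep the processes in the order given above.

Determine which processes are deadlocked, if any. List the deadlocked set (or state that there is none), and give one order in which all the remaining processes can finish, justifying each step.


No process is deadlocked.
Key observation: although several processes wait, no cycle exists — each chain bottoms out at a free runner.
A valid finishing order for the others: W4, W2, W9, W3, W8, W6, W1.
Walking it through:
  W4 waits on nothing -> runs at once and releases lock-t and lock-i
  W2 waits on lock-t — all released -> runs and releases lock-k
  W9 waits on lock-i — all released -> runs and releases lock-e and lock-c
  W3 waits on nothing -> runs at once and releases lock-q and lock-p
  W8 waits on lock-e — all released -> runs and releases lock-n
  W6 waits on lock-e and lock-n — all released -> runs and releases lock-o
  W1 waits on nothing -> runs at once and releases lock-j


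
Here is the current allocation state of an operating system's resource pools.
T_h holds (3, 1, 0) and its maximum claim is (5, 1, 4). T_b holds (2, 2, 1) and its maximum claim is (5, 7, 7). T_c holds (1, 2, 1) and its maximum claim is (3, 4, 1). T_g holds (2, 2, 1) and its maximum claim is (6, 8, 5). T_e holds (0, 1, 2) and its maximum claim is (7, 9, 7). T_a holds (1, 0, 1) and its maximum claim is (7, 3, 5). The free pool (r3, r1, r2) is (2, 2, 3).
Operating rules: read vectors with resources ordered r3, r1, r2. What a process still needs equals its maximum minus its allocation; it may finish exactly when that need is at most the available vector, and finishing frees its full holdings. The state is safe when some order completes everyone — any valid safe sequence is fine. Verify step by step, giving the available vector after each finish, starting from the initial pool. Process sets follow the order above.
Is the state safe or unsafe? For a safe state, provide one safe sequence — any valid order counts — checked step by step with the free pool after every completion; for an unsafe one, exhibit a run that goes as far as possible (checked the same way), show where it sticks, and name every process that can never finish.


UNSAFE — no complete ordering exists.
Key observation: after T_c, T_h, T_a the pool peaks at (7, 5, 5), and each blocked process is short somewhere: T_b on r2; T_g on r1; T_e on r1.
A maximal execution: T_c, T_h, T_a — then nothing else fits. Step-by-step check:
  pool = (2, 2, 3)
  T_c: need (2, 2, 0) fits (2, 2, 3); releases (1, 2, 1), pool now (3, 4, 4)
  T_h: need (2, 0, 4) fits (3, 4, 4); releases (3, 1, 0), pool now (6, 5, 4)
  T_a: need (6, 3, 4) fits (6, 5, 4); releases (1, 0, 1), pool now (7, 5, 5)
  T_b still needs (3, 5, 6) but only (7, 5, 5) is free — short on r2
  T_g still needs (4, 6, 4) but only (7, 5, 5) is free — short on r1
  T_e still needs (7, 8, 5) but only (7, 5, 5) is free — short on r1
Processes that can never finish: T_b, T_g and T_e.


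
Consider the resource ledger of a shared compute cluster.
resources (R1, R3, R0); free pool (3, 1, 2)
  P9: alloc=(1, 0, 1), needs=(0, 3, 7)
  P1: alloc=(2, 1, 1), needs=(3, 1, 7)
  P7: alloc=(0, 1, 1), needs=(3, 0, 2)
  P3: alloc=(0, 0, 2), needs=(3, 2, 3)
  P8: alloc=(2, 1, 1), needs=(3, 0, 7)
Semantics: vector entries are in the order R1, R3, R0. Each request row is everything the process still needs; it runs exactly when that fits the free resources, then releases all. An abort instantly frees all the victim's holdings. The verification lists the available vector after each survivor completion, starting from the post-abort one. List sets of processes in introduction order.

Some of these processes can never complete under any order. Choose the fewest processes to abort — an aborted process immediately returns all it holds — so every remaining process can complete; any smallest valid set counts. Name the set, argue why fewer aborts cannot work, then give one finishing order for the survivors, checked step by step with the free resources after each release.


Minimum abort set: P1 and P8.
Key observation: the deadlocked P9 becomes finishable only because P1 and P8 released (4, 2, 2); it completes at step 3 below.
Why nothing smaller works — every single abort fails: P9 alone leaves P1 blocked (short on R0); P1 alone leaves P9 blocked (short on R0); P7 alone leaves P9 blocked (short on R3 and R0); P3 alone leaves P9 blocked (short on R3 and R0); P8 alone leaves P9 blocked (short on R0).
Survivors finish in the order: P3, P7, P9. Verifying each step (pool after the aborts first):
  pool = (7, 3, 4)
  P3 needs (3, 2, 3) <= (7, 3, 4) -> finishes; pool += (0, 0, 2) = (7, 3, 6)
  P7 needs (3, 0, 2) <= (7, 3, 6) -> finishes; pool += (0, 1, 1) = (7, 4, 7)
  P9 needs (0, 3, 7) <= (7, 4, 7) -> finishes; pool += (1, 0, 1) = (8, 4, 8)


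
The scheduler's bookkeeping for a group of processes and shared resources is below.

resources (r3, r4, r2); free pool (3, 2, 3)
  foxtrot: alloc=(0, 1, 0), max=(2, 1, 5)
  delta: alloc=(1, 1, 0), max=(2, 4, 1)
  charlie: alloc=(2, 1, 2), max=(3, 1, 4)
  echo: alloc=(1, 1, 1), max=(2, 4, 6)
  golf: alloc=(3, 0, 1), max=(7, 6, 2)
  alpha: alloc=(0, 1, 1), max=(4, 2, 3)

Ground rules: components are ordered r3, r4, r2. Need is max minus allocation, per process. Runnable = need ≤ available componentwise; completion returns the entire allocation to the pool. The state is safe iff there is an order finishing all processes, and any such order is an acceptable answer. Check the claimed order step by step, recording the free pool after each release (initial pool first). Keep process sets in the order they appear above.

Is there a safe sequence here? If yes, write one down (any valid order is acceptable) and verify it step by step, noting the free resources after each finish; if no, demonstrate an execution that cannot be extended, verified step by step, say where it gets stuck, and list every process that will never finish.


SAFE, for example via the order charlie, delta, foxtrot, echo, alpha, golf.
Key observation: delta is the earliest step where a requested resource binds exactly: need (1, 3, 1), pool (5, 3, 5) at its turn.
Step-by-step check:
  pool = (3, 2, 3)
  charlie needs (1, 0, 2) <= (3, 2, 3) -> finishes; pool += (2, 1, 2) = (5, 3, 5)
  delta needs (1, 3, 1) <= (5, 3, 5) -> finishes; pool += (1, 1, 0) = (6, 4, 5)
  foxtrot needs (2, 0, 5) <= (6, 4, 5) -> finishes; pool += (0, 1, 0) = (6, 5, 5)
  echo needs (1, 3, 5) <= (6, 5, 5) -> finishes; pool += (1, 1, 1) = (7, 6, 6)
  alpha needs (4, 1, 2) <= (7, 6, 6) -> finishes; pool += (0, 1, 1) = (7, 7, 7)
  golf needs (4, 6, 1) <= (7, 7, 7) -> finishes; pool += (3, 0, 1) = (10, 7, 8)


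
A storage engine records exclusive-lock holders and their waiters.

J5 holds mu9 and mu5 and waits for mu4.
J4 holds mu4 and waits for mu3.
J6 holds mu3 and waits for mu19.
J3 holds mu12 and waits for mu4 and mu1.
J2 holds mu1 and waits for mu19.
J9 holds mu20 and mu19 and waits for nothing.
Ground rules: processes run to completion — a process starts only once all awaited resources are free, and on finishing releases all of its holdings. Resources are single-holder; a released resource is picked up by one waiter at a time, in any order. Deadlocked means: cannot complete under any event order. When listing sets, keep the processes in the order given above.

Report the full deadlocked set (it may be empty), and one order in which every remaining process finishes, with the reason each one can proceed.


No process is deadlocked.
Key observation: the waits form no ring: some process can always run, and its releases unblock the others one by one.
A valid finishing order for the others: J9, J2, J6, J4, J3, J5.
Verifying each step:
  J9: no waits; runs immediately, freeing mu20 and mu19
  J2 waits on mu19 — all released -> runs and releases mu1
  J6 waits on mu19 — all released -> runs and releases mu3
  J4 waits on mu3 — all released -> runs and releases mu4
  J3 waits on mu4 and mu1 — all released -> runs and releases mu12
  J5 waits on mu4 — all released -> runs and releases mu9 and mu5


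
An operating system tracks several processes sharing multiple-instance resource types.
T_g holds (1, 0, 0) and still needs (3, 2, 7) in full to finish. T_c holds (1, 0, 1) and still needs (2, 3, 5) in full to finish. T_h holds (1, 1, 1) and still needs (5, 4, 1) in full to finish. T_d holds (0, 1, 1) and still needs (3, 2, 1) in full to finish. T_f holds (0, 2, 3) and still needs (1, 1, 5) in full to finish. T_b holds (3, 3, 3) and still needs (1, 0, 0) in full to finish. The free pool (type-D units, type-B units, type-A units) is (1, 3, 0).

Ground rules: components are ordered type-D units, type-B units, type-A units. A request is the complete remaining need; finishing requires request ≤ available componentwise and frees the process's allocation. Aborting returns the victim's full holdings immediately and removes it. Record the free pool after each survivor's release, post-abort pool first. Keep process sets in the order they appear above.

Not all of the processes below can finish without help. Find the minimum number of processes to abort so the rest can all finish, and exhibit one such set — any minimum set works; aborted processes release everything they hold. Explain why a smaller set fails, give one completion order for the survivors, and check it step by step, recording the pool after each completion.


The answer: abort T_h.
Key observation: the deadlocked T_f becomes finishable only because T_h released (1, 1, 1); it completes at step 3 below.
No smaller set exists: with zero aborts the deadlock remains.
One survivor order: T_b, T_d, T_f, T_c, T_g. Walking it through (post-abort pool first):
  pool = (2, 4, 1)
  run T_b (needs (1, 0, 0), free (2, 4, 1)); after release of (3, 3, 3) the pool is (5, 7, 4)
  run T_d (needs (3, 2, 1), free (5, 7, 4)); after release of (0, 1, 1) the pool is (5, 8, 5)
  run T_f (needs (1, 1, 5), free (5, 8, 5)); after release of (0, 2, 3) the pool is (5, 10, 8)
  run T_c (needs (2, 3, 5), free (5, 10, 8)); after release of (1, 0, 1) the pool is (6, 10, 9)
  run T_g (needs (3, 2, 7), free (6, 10, 9)); after release of (1, 0, 0) the pool is (7, 10, 9)


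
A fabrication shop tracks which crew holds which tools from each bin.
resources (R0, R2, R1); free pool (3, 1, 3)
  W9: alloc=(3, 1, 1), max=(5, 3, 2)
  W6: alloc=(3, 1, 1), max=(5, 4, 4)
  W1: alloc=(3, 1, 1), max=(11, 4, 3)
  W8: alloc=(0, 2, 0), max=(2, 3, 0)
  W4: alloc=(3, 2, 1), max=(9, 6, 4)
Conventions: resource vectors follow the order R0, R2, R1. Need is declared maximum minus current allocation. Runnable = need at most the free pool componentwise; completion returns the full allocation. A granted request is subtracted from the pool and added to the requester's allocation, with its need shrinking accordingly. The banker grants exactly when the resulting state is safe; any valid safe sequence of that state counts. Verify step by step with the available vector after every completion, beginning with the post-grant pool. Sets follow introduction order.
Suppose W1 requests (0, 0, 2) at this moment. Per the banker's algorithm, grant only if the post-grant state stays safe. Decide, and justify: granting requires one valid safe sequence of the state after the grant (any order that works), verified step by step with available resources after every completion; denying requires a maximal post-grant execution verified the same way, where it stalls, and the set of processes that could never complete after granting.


DENY. Granting would leave the state unsafe.
Key observation: after W8, W9 the pool peaks at (6, 4, 2), and each blocked process is short somewhere: W6 on R1; W1 on R0; W4 on R1.
Pretend the grant happened; the run W8, W9 goes as far as possible. Step-by-step check:
  pool = (3, 1, 1)
  W8 needs (2, 1, 0) <= (3, 1, 1) -> finishes; pool += (0, 2, 0) = (3, 3, 1)
  W9 needs (2, 2, 1) <= (3, 3, 1) -> finishes; pool += (3, 1, 1) = (6, 4, 2)
  W6 still needs (2, 3, 3) but only (6, 4, 2) is free — short on R1
  W1 still needs (8, 3, 0) but only (6, 4, 2) is free — short on R0
  W4 still needs (6, 4, 3) but only (6, 4, 2) is free — short on R1
Processes that could never finish after the grant: W6, W1 and W4.


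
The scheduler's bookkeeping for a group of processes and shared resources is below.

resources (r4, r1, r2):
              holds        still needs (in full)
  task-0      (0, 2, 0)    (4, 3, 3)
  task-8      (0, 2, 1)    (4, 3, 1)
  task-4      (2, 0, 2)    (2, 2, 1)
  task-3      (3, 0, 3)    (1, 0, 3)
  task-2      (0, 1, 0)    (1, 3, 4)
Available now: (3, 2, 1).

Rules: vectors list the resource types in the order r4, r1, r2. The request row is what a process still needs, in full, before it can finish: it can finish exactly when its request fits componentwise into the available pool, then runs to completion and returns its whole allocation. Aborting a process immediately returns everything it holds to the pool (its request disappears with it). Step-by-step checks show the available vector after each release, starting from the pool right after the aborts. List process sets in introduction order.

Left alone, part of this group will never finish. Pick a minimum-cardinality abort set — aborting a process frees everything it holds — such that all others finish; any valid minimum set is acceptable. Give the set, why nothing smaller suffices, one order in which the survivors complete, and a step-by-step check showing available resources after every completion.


Abort task-0.
Key observation: aborting task-0 returns (0, 2, 0), and task-2 — hopeless before — runs at step 3 with the returned capacity in the pool.
No smaller set exists: with zero aborts the deadlock remains.
Survivors finish in the order: task-4, task-3, task-2, task-8. Verifying each step (pool after the aborts first):
  pool = (3, 4, 1)
  task-4 needs (2, 2, 1) <= (3, 4, 1) -> finishes; pool += (2, 0, 2) = (5, 4, 3)
  task-3 needs (1, 0, 3) <= (5, 4, 3) -> finishes; pool += (3, 0, 3) = (8, 4, 6)
  task-2 needs (1, 3, 4) <= (8, 4, 6) -> finishes; pool += (0, 1, 0) = (8, 5, 6)
  task-8 needs (4, 3, 1) <= (8, 5, 6) -> finishes; pool += (0, 2, 1) = (8, 7, 7)


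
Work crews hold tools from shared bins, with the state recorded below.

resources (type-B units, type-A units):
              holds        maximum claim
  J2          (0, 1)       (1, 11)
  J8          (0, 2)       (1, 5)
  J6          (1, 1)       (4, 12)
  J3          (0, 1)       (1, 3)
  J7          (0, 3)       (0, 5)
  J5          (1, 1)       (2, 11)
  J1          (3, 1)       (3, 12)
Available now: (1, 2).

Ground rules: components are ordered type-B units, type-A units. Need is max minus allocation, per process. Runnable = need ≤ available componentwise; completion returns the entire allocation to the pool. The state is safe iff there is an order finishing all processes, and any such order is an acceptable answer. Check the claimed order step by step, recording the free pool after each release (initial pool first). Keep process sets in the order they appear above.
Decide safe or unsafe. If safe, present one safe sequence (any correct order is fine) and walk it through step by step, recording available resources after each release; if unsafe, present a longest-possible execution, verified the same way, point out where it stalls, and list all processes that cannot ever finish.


UNSAFE — no complete ordering exists.
Key observation: the pool after J3, J8, J7 is (1, 8); every surviving request exceeds it in type-A units, so progress ends there.
The run J3, J8, J7 cannot be extended any further. Verifying each step:
  pool = (1, 2)
  J3 needs (1, 2) <= (1, 2) -> finishes; pool += (0, 1) = (1, 3)
  J8 needs (1, 3) <= (1, 3) -> finishes; pool += (0, 2) = (1, 5)
  J7 needs (0, 2) <= (1, 5) -> finishes; pool += (0, 3) = (1, 8)
  blocked: J2 wants (1, 10), pool (1, 8) — not enough type-A units
  blocked: J6 wants (3, 11), pool (1, 8) — not enough type-B units and type-A units
  blocked: J5 wants (1, 10), pool (1, 8) — not enough type-A units
  blocked: J1 wants (0, 11), pool (1, 8) — not enough type-A units
Permanently blocked: J2, J6, J5 and J1.


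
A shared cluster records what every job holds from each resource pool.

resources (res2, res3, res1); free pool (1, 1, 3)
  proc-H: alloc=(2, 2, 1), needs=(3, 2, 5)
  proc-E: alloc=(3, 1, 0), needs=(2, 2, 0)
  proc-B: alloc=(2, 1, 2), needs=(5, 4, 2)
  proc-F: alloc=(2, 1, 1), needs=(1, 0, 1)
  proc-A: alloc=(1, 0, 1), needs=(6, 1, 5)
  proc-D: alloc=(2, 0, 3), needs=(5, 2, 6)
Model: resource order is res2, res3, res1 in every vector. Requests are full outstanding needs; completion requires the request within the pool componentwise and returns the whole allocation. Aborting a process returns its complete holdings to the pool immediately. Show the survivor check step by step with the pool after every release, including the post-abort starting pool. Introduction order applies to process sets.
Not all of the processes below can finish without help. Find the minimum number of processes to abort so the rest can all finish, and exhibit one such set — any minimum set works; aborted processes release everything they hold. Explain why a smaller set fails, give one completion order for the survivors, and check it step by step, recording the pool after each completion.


Abort proc-H.
Key observation: the deadlocked proc-B becomes finishable only because proc-H released (2, 2, 1); it completes at step 3 below.
No smaller set exists: with zero aborts the deadlock remains.
The survivors complete as proc-E, proc-F, proc-B, proc-A, proc-D. Walking it through (starting from the post-abort pool):
  pool = (3, 3, 4)
  proc-E: need (2, 2, 0) fits (3, 3, 4); releases (3, 1, 0), pool now (6, 4, 4)
  proc-F: need (1, 0, 1) fits (6, 4, 4); releases (2, 1, 1), pool now (8, 5, 5)
  proc-B: need (5, 4, 2) fits (8, 5, 5); releases (2, 1, 2), pool now (10, 6, 7)
  proc-A: need (6, 1, 5) fits (10, 6, 7); releases (1, 0, 1), pool now (11, 6, 8)
  proc-D: need (5, 2, 6) fits (11, 6, 8); releases (2, 0, 3), pool now (13, 6, 11)


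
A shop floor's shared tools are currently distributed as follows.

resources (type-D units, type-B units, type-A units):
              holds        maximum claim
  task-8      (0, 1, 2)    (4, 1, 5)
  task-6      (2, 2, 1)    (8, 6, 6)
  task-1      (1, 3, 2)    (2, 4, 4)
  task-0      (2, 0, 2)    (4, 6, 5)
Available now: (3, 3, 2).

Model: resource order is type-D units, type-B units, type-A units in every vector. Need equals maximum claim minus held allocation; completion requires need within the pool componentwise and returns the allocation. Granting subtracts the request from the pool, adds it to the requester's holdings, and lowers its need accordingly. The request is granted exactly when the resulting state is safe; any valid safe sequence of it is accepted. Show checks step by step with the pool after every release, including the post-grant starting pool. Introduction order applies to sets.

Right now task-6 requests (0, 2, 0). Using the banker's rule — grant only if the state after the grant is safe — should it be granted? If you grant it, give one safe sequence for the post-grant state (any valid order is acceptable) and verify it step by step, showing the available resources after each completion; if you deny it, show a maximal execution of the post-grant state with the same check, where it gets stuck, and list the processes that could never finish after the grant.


DENY — the pretend-granted state is unsafe.
Key observation: after task-1, task-8 the pool peaks at (4, 5, 6), and each blocked process is short somewhere: task-6 on type-D units; task-0 on type-B units.
Pretend the grant happened; the run task-1, task-8 goes as far as possible. Step-by-step check:
  pool = (3, 1, 2)
  run task-1 (needs (1, 1, 2), free (3, 1, 2)); after release of (1, 3, 2) the pool is (4, 4, 4)
  run task-8 (needs (4, 0, 3), free (4, 4, 4)); after release of (0, 1, 2) the pool is (4, 5, 6)
  task-6 cannot run: need (6, 2, 5) vs free (4, 5, 6) (insufficient type-D units)
  task-0 cannot run: need (2, 6, 3) vs free (4, 5, 6) (insufficient type-B units)
Had the request been granted, task-6 and task-0 could never finish.


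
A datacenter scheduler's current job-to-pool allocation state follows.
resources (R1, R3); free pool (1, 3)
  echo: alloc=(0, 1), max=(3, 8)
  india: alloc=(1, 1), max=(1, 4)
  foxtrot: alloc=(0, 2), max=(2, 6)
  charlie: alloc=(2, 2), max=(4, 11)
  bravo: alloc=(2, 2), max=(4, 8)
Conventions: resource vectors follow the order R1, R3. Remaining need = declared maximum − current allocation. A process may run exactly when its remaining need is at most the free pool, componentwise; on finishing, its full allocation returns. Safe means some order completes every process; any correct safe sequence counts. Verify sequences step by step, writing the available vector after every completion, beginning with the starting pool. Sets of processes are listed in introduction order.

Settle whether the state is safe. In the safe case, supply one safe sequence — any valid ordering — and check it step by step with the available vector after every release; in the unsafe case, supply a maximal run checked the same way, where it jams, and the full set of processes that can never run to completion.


SAFE, for example via the order india, foxtrot, bravo, echo, charlie.
Key observation: the order's first zero-slack moment is india ((0, 3) needed, (1, 3) free — a requested resource with nothing to spare).
Verifying each step:
  pool = (1, 3)
  run india (needs (0, 3), free (1, 3)); after release of (1, 1) the pool is (2, 4)
  run foxtrot (needs (2, 4), free (2, 4)); after release of (0, 2) the pool is (2, 6)
  run bravo (needs (2, 6), free (2, 6)); after release of (2, 2) the pool is (4, 8)
  run echo (needs (3, 7), free (4, 8)); after release of (0, 1) the pool is (4, 9)
  run charlie (needs (2, 9), free (4, 9)); after release of (2, 2) the pool is (6, 11)


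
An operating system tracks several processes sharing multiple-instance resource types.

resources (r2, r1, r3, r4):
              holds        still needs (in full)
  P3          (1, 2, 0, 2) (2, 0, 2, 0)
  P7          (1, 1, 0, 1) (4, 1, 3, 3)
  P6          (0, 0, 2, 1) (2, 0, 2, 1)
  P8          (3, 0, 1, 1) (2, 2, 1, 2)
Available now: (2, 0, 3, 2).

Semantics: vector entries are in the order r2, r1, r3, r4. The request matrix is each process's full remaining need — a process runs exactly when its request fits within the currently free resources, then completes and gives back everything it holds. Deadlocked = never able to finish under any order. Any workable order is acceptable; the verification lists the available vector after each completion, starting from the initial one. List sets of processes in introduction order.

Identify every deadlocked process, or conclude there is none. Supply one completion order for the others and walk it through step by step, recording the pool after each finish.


Nothing here is deadlocked.
Key observation: P3 leads a chain of completions in which each release enables another process.
A valid finishing order for the others: P3, P8, P7, P6. Step-by-step check:
  pool = (2, 0, 3, 2)
  P3 needs (2, 0, 2, 0) <= (2, 0, 3, 2) -> finishes; pool += (1, 2, 0, 2) = (3, 2, 3, 4)
  P8 needs (2, 2, 1, 2) <= (3, 2, 3, 4) -> finishes; pool += (3, 0, 1, 1) = (6, 2, 4, 5)
  P7 needs (4, 1, 3, 3) <= (6, 2, 4, 5) -> finishes; pool += (1, 1, 0, 1) = (7, 3, 4, 6)
  P6 needs (2, 0, 2, 1) <= (7, 3, 4, 6) -> finishes; pool += (0, 0, 2, 1) = (7, 3, 6, 7)


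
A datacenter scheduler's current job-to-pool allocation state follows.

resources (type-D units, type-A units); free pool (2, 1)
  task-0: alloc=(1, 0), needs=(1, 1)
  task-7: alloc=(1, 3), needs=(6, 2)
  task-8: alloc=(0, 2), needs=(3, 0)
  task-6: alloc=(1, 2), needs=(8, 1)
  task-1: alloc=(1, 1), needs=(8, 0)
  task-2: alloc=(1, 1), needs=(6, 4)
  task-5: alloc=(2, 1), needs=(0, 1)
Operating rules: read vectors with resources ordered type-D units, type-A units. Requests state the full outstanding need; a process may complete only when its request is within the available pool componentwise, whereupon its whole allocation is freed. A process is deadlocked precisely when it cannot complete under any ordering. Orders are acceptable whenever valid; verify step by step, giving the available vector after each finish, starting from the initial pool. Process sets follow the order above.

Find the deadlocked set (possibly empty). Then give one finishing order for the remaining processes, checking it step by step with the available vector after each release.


The deadlocked set is task-7, task-6, task-1 and task-2.
Key observation: the wall is type-D units: completing task-0, task-5, task-8 brings the pool only to (5, 4), and all the rest need more.
The rest can finish in the order task-0, task-5, task-8. Walking it through:
  pool = (2, 1)
  run task-0 (needs (1, 1), free (2, 1)); after release of (1, 0) the pool is (3, 1)
  run task-5 (needs (0, 1), free (3, 1)); after release of (2, 1) the pool is (5, 2)
  run task-8 (needs (3, 0), free (5, 2)); after release of (0, 2) the pool is (5, 4)
None of the blocked processes ever fits:
  blocked: task-7 wants (6, 2), pool (5, 4) — not enough type-D units
  blocked: task-6 wants (8, 1), pool (5, 4) — not enough type-D units
  blocked: task-1 wants (8, 0), pool (5, 4) — not enough type-D units
  blocked: task-2 wants (6, 4), pool (5, 4) — not enough type-D units


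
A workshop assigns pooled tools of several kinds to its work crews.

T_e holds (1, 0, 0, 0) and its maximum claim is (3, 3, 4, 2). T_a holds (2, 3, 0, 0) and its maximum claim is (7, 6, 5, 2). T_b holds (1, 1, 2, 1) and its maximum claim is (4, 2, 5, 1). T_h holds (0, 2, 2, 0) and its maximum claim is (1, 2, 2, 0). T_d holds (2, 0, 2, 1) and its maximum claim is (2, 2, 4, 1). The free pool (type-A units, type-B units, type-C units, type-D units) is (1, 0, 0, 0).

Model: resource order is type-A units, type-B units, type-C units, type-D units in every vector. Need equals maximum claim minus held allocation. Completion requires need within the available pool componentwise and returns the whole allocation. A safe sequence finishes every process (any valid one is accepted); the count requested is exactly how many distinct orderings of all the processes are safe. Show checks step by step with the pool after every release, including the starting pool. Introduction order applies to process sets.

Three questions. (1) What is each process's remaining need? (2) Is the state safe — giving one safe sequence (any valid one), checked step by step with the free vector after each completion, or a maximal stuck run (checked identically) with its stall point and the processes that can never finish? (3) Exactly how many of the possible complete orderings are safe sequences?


(1) Outstanding need per process (order type-A units, type-B units, type-C units, type-D units):
  T_e: (2, 3, 4, 2)
  T_a: (5, 3, 5, 2)
  T_b: (3, 1, 3, 0)
  T_h: (1, 0, 0, 0)
  T_d: (0, 2, 2, 0)
(2) SAFE. One safe sequence: T_h, T_d, T_b, T_e, T_a.
Key observation: the first exact fit in this order is T_h — it needs (1, 0, 0, 0) with (1, 0, 0, 0) free, meeting a requested resource to the last unit.
Verifying each step:
  pool = (1, 0, 0, 0)
  run T_h (needs (1, 0, 0, 0), free (1, 0, 0, 0)); after release of (0, 2, 2, 0) the pool is (1, 2, 2, 0)
  run T_d (needs (0, 2, 2, 0), free (1, 2, 2, 0)); after release of (2, 0, 2, 1) the pool is (3, 2, 4, 1)
  run T_b (needs (3, 1, 3, 0), free (3, 2, 4, 1)); after release of (1, 1, 2, 1) the pool is (4, 3, 6, 2)
  run T_e (needs (2, 3, 4, 2), free (4, 3, 6, 2)); after release of (1, 0, 0, 0) the pool is (5, 3, 6, 2)
  run T_a (needs (5, 3, 5, 2), free (5, 3, 6, 2)); after release of (2, 3, 0, 0) the pool is (7, 6, 6, 2)
(3) Precisely 1 of the possible complete orderings is a safe sequence.


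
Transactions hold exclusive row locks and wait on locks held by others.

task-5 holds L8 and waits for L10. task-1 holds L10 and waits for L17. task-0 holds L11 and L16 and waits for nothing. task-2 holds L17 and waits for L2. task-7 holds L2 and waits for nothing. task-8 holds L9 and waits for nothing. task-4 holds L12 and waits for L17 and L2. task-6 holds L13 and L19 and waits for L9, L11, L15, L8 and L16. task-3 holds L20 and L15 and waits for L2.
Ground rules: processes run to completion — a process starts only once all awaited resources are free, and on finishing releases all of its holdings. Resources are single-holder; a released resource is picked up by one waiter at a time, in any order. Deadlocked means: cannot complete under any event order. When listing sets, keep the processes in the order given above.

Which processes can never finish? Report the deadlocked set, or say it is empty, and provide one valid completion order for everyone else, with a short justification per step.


No process is deadlocked.
Key observation: there is no circular wait here — follow any chain and it reaches a process that is free to run now.
A valid finishing order for the others: task-7, task-8, task-3, task-2, task-1, task-5, task-0, task-6, task-4.
Check, step by step:
  run task-7 (it waits on nothing); releases L2
  run task-8 (it waits on nothing); releases L9
  task-3 waits on L2 — all released -> runs and releases L20 and L15
  task-2 waits on L2 — all released -> runs and releases L17
  task-1 waits on L17 — all released -> runs and releases L10
  task-5 waits on L10 — all released -> runs and releases L8
  run task-0 (it waits on nothing); releases L11 and L16
  task-6 waits on L9, L11, L15, L8 and L16 — all released -> runs and releases L13 and L19
  task-4 waits on L17 and L2 — all released -> runs and releases L12


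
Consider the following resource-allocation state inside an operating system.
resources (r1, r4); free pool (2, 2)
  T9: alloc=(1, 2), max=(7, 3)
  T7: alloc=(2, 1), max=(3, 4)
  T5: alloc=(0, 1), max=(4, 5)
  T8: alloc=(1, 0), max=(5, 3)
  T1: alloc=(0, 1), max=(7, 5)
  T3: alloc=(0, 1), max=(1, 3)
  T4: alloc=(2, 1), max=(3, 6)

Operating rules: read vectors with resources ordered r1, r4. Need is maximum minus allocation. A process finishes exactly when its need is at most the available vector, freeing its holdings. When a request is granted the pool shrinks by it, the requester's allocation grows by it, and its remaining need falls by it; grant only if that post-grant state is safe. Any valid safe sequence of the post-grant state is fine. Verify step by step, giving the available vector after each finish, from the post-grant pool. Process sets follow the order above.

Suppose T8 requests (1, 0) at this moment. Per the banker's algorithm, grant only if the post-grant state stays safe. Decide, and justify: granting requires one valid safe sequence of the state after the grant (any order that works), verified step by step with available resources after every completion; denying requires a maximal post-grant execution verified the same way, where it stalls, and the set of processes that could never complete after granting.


GRANT: granting preserves safety; a valid post-grant sequence is T3, T7, T8, T5, T4, T1, T9.
Key observation: (1, 2) free after granting still covers T3 first, and each release covers the next.
Check on the post-grant state, step by step:
  pool = (1, 2)
  run T3 (needs (1, 2), free (1, 2)); after release of (0, 1) the pool is (1, 3)
  run T7 (needs (1, 3), free (1, 3)); after release of (2, 1) the pool is (3, 4)
  run T8 (needs (3, 3), free (3, 4)); after release of (2, 0) the pool is (5, 4)
  run T5 (needs (4, 4), free (5, 4)); after release of (0, 1) the pool is (5, 5)
  run T4 (needs (1, 5), free (5, 5)); after release of (2, 1) the pool is (7, 6)
  run T1 (needs (7, 4), free (7, 6)); after release of (0, 1) the pool is (7, 7)
  run T9 (needs (6, 1), free (7, 7)); after release of (1, 2) the pool is (8, 9)
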